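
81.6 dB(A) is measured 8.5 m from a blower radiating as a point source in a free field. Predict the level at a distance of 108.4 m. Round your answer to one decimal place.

59.5 dB(A)

Point-source attenuation: ΔL = 20·log₁₀(r₂/r₁) = 20·log₁₀(108.4/8.5) = 22.112 dB.
L₂ = 81.6 − 20·log₁₀(108.4/8.5) = 81.6 − 22.112 = 59.49 dB(A).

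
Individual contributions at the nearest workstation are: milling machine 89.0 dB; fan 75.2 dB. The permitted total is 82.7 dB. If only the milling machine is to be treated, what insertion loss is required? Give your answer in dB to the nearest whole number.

7 dB

The untreated sources together contribute 10^(75.2/10) = 3.311e+07, i.e. 75.20 dB.
The limit corresponds to 10^(82.7/10) = 1.862e+08; subtracting the fixed part leaves 1.531e+08 for the milling machine, i.e. 81.85 dB.
So the milling machine must be reduced from 89.0 to 81.85 dB: IL = 7.15 dB.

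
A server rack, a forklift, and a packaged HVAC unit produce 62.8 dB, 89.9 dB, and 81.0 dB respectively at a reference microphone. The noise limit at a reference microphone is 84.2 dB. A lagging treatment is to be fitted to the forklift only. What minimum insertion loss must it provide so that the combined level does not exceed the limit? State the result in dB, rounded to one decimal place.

Fixed contribution from the other sources: Σ 10^(L/10) = 10^(62.8/10) + 10^(81.0/10) = 1.278e+08 (81.07 dB).
The limit corresponds to 10^(84.2/10) = 2.630e+08; subtracting the fixed part leaves 1.352e+08 for the forklift, i.e. 81.31 dB.
Required insertion loss = 89.9 − 81.31 = 8.59 dB.

8.6 dB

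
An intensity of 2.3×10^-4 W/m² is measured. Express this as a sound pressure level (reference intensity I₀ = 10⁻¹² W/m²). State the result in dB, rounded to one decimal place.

L = 10·log₁₀(I/I₀) = 10·log₁₀(2.3×10^-4/10⁻¹²) = 10·log₁₀(2.3×10^8).
L = 10·(0.3617 + 8) = 83.62 dB.

83.6 dB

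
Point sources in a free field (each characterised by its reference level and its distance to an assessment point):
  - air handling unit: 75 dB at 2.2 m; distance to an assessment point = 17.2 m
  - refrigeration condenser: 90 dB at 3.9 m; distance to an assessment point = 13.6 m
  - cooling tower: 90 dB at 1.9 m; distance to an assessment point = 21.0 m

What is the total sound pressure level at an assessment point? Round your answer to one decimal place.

Propagate each source to the receiver with L = L_ref − 20·log₁₀(r/r_ref), then add intensities.
air handling unit: 75 − 20·log₁₀(17.2/2.2) = 75 − 17.86 = 57.14 dB.
refrigeration condenser: 90 − 20·log₁₀(13.6/3.9) = 90 − 10.85 = 79.15 dB.
cooling tower: 90 − 20·log₁₀(21.0/1.9) = 90 − 20.87 = 69.13 dB.
Σ 10^(L/10) = 9.094e+07 → L_total = 10·log₁₀(9.094e+07) = 79.59 dB.

79.6 dB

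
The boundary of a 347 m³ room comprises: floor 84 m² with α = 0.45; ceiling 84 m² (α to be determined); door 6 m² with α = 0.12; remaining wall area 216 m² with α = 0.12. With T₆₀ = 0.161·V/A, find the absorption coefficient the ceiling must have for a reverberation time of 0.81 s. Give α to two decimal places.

0.05

A = 0.161·V/T₆₀ = 0.161·347/0.81 = 68.97 m² sabins.
Absorption from the other surfaces = 84·0.45 + 6·0.12 + 216·0.12 = 64.44 m², so the ceiling must supply 4.53 m² over 84 m².
α = 4.53/84 = 0.054.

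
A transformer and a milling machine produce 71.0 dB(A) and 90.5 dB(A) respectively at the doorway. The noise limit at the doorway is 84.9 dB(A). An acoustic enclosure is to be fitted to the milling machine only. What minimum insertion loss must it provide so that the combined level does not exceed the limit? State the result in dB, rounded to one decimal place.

Everything except the milling machine sums to 10^(71.0/10) = 1.259e+07 in linear terms, 71.00 dB(A).
To meet 84.9 dB(A) overall, the treated milling machine may contribute at most 10^(84.9/10) − 1.259e+07 = 2.964e+08, i.e. 84.72 dB(A).
So the milling machine must be reduced from 90.5 to 84.72 dB(A): IL = 5.78 dB.

5.8 dB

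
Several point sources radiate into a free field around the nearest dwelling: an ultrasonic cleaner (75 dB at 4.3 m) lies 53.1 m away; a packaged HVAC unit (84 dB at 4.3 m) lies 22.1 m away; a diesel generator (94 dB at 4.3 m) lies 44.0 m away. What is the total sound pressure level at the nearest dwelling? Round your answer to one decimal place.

First find each source's level at the receiver (point-source: −20·log₁₀(r/r_ref)), then combine on an intensity basis.
ultrasonic cleaner: 75 − 20·log₁₀(53.1/4.3) = 75 − 21.83 = 53.17 dB.
packaged HVAC unit: 84 − 20·log₁₀(22.1/4.3) = 84 − 14.22 = 69.78 dB.
diesel generator: 94 − 20·log₁₀(44.0/4.3) = 94 − 20.20 = 73.80 dB.
Σ 10^(L/10) = 3.371e+07 → L_total = 10·log₁₀(3.371e+07) = 75.28 dB.

75.3 dB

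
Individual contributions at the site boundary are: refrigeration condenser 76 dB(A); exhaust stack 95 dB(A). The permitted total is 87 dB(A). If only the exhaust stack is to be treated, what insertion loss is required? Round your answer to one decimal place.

Everything except the exhaust stack sums to 10^(76/10) = 3.981e+07 in linear terms, 76.00 dB(A).
To meet 87 dB(A) overall, the treated exhaust stack may contribute at most 10^(87/10) − 3.981e+07 = 4.614e+08, i.e. 86.64 dB(A).
So the exhaust stack must be reduced from 95 to 86.64 dB(A): IL = 8.36 dB.

8.4 dB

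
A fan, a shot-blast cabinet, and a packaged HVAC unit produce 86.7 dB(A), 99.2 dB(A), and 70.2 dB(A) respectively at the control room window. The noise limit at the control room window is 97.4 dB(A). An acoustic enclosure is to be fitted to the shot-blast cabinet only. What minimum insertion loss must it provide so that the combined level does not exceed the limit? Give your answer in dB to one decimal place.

2.2 dB

The untreated sources together contribute 10^(86.7/10) + 10^(70.2/10) = 4.782e+08, i.e. 86.80 dB(A).
To meet 97.4 dB(A) overall, the treated shot-blast cabinet may contribute at most 10^(97.4/10) − 4.782e+08 = 5.017e+09, i.e. 97.00 dB(A).
So the shot-blast cabinet must be reduced from 99.2 to 97.00 dB(A): IL = 2.20 dB.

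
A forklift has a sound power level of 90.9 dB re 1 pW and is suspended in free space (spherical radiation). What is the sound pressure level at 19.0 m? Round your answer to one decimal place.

54.3 dB

Free-field spherical radiation: L_p = L_w − 10·log₁₀(4π·r²), r = 19.0 m.
4π·r² = 4536 m², 10·log₁₀ of that is 36.567 dB.
L_p = 90.9 − 36.567 = 54.33 dB.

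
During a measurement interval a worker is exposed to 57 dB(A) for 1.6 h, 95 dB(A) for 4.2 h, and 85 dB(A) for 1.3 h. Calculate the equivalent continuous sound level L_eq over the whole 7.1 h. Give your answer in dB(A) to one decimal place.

Weight each interval's intensity by its duration and average over T = 7.1 h:
Σ tᵢ·10^(Lᵢ/10) = 1.6·10^(57/10) + 4.2·10^(95/10) + 1.3·10^(85/10) = 1.369e+10.
L_eq = 10·log₁₀(1.369e+10/7.1) = 92.85 dB(A).

92.9 dB(A)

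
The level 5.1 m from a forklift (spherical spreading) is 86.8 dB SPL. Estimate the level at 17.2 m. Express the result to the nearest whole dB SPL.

For a point source, L₂ = L₁ − 20·log₁₀(r₂/r₁).
L₂ = 86.8 − 20·log₁₀(17.2/5.1) = 86.8 − 10.559 = 76.24 dB SPL.

76 dB SPL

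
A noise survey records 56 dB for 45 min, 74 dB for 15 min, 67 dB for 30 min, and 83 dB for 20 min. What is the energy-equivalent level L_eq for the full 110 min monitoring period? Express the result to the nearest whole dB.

76 dB

Weight each interval's intensity by its duration and average over T = 110 min:
Σ tᵢ·10^(Lᵢ/10) = 45·10^(56/10) + 15·10^(74/10) + 30·10^(67/10) + 20·10^(83/10) = 4.536e+09.
L_eq = 10·log₁₀(4.536e+09/110) = 76.15 dB.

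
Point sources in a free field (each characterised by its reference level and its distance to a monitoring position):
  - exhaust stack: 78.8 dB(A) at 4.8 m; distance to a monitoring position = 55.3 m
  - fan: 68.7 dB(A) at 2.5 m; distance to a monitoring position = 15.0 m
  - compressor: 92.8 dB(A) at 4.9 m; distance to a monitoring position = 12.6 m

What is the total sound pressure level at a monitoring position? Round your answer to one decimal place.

First find each source's level at the receiver (point-source: −20·log₁₀(r/r_ref)), then combine on an intensity basis.
exhaust stack: 78.8 − 20·log₁₀(55.3/4.8) = 78.8 − 21.23 = 57.57 dB(A).
fan: 68.7 − 20·log₁₀(15.0/2.5) = 68.7 − 15.56 = 53.14 dB(A).
compressor: 92.8 − 20·log₁₀(12.6/4.9) = 92.8 − 8.20 = 84.60 dB(A).
Σ 10^(L/10) = 2.889e+08 → L_total = 10·log₁₀(2.889e+08) = 84.61 dB(A).

84.6 dB(A)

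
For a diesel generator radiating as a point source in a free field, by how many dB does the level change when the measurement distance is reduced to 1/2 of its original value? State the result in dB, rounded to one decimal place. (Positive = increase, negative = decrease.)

+6.0 dB

Point-source spreading: ΔL = −20·log₁₀(r₂/r₁).
ΔL = −20·log₁₀(0.5) = +6.02 dB.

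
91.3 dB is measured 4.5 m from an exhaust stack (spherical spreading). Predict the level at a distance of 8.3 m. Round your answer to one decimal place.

Point-source attenuation: ΔL = 20·log₁₀(r₂/r₁) = 20·log₁₀(8.3/4.5) = 5.317 dB.
L₂ = 91.3 − 20·log₁₀(8.3/4.5) = 91.3 − 5.317 = 85.98 dB.

86.0 dB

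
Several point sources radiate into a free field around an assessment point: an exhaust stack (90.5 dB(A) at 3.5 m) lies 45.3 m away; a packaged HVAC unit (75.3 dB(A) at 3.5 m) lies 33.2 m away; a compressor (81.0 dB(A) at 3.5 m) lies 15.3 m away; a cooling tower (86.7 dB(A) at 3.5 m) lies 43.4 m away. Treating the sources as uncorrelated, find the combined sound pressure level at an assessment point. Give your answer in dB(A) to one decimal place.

72.2 dB(A)

Propagate each source to the receiver with L = L_ref − 20·log₁₀(r/r_ref), then add intensities.
exhaust stack: 90.5 − 20·log₁₀(45.3/3.5) = 90.5 − 22.24 = 68.26 dB(A).
packaged HVAC unit: 75.3 − 20·log₁₀(33.2/3.5) = 75.3 − 19.54 = 55.76 dB(A).
compressor: 81.0 − 20·log₁₀(15.3/3.5) = 81.0 − 12.81 = 68.19 dB(A).
cooling tower: 86.7 − 20·log₁₀(43.4/3.5) = 86.7 − 21.87 = 64.83 dB(A).
Σ 10^(L/10) = 1.670e+07 → L_total = 10·log₁₀(1.670e+07) = 72.23 dB(A).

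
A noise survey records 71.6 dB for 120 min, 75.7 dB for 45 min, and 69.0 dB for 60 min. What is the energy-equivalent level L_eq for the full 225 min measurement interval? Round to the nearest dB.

L_eq = 10·log₁₀[(1/T)·Σ tᵢ·10^(Lᵢ/10)] with T = 225 min.
Σ tᵢ·10^(Lᵢ/10) = 120·10^(71.6/10) + 45·10^(75.7/10) + 60·10^(69.0/10) = 3.883e+09.
L_eq = 10·log₁₀(3.883e+09/225) = 72.37 dB.

72 dB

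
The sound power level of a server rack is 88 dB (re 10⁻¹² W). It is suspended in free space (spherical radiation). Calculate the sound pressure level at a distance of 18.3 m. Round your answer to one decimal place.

L_p = L_w − 10·log₁₀(4π·r²) with r = 18.3 m.
4π·r² = 4208 m², 10·log₁₀ of that is 36.241 dB.
L_p = 88 − 36.241 = 51.76 dB.

51.8 dB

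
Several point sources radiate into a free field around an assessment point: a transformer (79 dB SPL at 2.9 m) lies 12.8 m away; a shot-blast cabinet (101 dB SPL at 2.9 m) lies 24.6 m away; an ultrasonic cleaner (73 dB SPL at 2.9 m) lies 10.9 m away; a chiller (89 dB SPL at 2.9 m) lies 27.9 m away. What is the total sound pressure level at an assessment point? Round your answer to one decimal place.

Propagate each source to the receiver with L = L_ref − 20·log₁₀(r/r_ref), then add intensities.
transformer: 79 − 20·log₁₀(12.8/2.9) = 79 − 12.90 = 66.10 dB SPL.
shot-blast cabinet: 101 − 20·log₁₀(24.6/2.9) = 101 − 18.57 = 82.43 dB SPL.
ultrasonic cleaner: 73 − 20·log₁₀(10.9/2.9) = 73 − 11.50 = 61.50 dB SPL.
chiller: 89 − 20·log₁₀(27.9/2.9) = 89 − 19.66 = 69.34 dB SPL.
Σ 10^(L/10) = 1.890e+08 → L_total = 10·log₁₀(1.890e+08) = 82.77 dB SPL.

82.8 dB SPL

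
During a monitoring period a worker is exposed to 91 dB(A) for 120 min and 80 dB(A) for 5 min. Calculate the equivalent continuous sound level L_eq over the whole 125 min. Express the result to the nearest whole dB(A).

Weight each interval's intensity by its duration and average over T = 125 min:
Σ tᵢ·10^(Lᵢ/10) = 120·10^(91/10) + 5·10^(80/10) = 1.516e+11.
L_eq = 10·log₁₀(1.516e+11/125) = 90.84 dB(A).

91 dB(A)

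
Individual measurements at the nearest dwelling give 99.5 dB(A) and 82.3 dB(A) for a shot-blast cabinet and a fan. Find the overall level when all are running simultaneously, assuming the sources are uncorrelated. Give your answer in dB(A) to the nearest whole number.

For uncorrelated sources the intensities add, so convert each level to linear form, sum, and take 10·log₁₀ of the total.
Σ 10^(L/10) = 10^(99.5/10) + 10^(82.3/10) = 9.082e+09.
L_total = 10·log₁₀(9.082e+09) = 99.58 dB(A).

100 dB(A)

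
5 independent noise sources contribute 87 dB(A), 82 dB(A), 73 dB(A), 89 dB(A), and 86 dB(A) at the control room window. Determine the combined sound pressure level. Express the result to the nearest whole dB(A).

Incoherent sources combine by intensity addition: L_total = 10·log₁₀(Σ 10^(L_i/10)).
Σ 10^(L/10) = 10^(87/10) + 10^(82/10) + 10^(73/10) + 10^(89/10) + 10^(86/10) = 1.872e+09.
L_total = 10·log₁₀(1.872e+09) = 92.72 dB(A).

93 dB(A)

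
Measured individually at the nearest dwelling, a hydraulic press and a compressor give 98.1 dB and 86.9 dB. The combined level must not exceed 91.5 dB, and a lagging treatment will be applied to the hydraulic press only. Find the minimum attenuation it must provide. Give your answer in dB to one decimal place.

The untreated sources together contribute 10^(86.9/10) = 4.898e+08, i.e. 86.90 dB.
The limit corresponds to 10^(91.5/10) = 1.413e+09; subtracting the fixed part leaves 9.228e+08 for the hydraulic press, i.e. 89.65 dB.
So the hydraulic press must be reduced from 98.1 to 89.65 dB: IL = 8.45 dB.

8.4 dB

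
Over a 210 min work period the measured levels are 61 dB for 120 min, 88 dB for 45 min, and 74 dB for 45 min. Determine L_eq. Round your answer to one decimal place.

81.5 dB

The energy average is taken in the linear domain: L_eq = 10·log₁₀[(Σ tᵢ·10^(Lᵢ/10))/T], T = 210 min.
Σ tᵢ·10^(Lᵢ/10) = 120·10^(61/10) + 45·10^(88/10) + 45·10^(74/10) = 2.967e+10.
L_eq = 10·log₁₀(2.967e+10/210) = 81.50 dB.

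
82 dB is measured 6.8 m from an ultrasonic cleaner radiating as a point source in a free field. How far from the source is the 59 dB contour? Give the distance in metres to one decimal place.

96.1 m

The 23.0 dB drop corresponds to a distance ratio of 10^(23.0/20) for a point source.
r₂ = 6.8·10^((82−59)/20) = 6.8·10^(23.0/20) = 96.05 m.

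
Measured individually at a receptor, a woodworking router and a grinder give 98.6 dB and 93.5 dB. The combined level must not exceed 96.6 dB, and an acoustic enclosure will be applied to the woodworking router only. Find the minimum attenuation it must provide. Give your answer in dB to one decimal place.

4.9 dB

Fixed contribution from the other source: Σ 10^(L/10) = 10^(93.5/10) = 2.239e+09 (93.50 dB).
To meet 96.6 dB overall, the treated woodworking router may contribute at most 10^(96.6/10) − 2.239e+09 = 2.332e+09, i.e. 93.68 dB.
Required insertion loss = 98.6 − 93.68 = 4.92 dB.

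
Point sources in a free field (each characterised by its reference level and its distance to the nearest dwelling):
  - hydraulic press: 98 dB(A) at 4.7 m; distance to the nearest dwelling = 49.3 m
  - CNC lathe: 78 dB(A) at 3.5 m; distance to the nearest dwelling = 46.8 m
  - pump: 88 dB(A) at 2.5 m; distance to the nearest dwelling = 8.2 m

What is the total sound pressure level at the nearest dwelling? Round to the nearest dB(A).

First find each source's level at the receiver (point-source: −20·log₁₀(r/r_ref)), then combine on an intensity basis.
hydraulic press: 98 − 20·log₁₀(49.3/4.7) = 98 − 20.41 = 77.59 dB(A).
CNC lathe: 78 − 20·log₁₀(46.8/3.5) = 78 − 22.52 = 55.48 dB(A).
pump: 88 − 20·log₁₀(8.2/2.5) = 88 − 10.32 = 77.68 dB(A).
Σ 10^(L/10) = 1.163e+08 → L_total = 10·log₁₀(1.163e+08) = 80.66 dB(A).

81 dB(A)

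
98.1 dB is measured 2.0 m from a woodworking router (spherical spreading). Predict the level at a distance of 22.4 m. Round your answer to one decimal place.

Point-source attenuation: ΔL = 20·log₁₀(r₂/r₁) = 20·log₁₀(22.4/2.0) = 20.984 dB.
L₂ = 98.1 − 20·log₁₀(22.4/2.0) = 98.1 − 20.984 = 77.12 dB.

77.1 dB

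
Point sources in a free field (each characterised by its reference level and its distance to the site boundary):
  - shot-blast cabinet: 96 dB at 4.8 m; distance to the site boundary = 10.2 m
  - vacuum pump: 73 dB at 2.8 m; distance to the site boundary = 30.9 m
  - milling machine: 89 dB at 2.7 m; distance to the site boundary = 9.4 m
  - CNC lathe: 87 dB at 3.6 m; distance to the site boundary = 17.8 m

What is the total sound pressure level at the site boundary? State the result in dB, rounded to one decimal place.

First find each source's level at the receiver (point-source: −20·log₁₀(r/r_ref)), then combine on an intensity basis.
shot-blast cabinet: 96 − 20·log₁₀(10.2/4.8) = 96 − 6.55 = 89.45 dB.
vacuum pump: 73 − 20·log₁₀(30.9/2.8) = 73 − 20.86 = 52.14 dB.
milling machine: 89 − 20·log₁₀(9.4/2.7) = 89 − 10.84 = 78.16 dB.
CNC lathe: 87 − 20·log₁₀(17.8/3.6) = 87 − 13.88 = 73.12 dB.
Σ 10^(L/10) = 9.678e+08 → L_total = 10·log₁₀(9.678e+08) = 89.86 dB.

89.9 dB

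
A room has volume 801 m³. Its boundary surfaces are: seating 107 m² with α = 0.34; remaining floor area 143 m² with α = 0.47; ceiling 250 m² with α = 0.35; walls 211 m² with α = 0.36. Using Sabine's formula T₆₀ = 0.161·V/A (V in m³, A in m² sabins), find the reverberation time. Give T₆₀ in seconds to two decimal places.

A = Σ Sᵢαᵢ = 107·0.34 + 143·0.47 + 250·0.35 + 211·0.36 = 267.05 m².
T₆₀ = 0.161 × 801 / 267.05 = 0.483 s.

0.48 s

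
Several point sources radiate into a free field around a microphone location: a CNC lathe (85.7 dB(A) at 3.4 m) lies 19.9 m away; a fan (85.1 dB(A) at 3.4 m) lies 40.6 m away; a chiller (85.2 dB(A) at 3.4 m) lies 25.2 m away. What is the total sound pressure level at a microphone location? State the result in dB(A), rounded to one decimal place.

Propagate each source to the receiver with L = L_ref − 20·log₁₀(r/r_ref), then add intensities.
CNC lathe: 85.7 − 20·log₁₀(19.9/3.4) = 85.7 − 15.35 = 70.35 dB(A).
fan: 85.1 − 20·log₁₀(40.6/3.4) = 85.1 − 21.54 = 63.56 dB(A).
chiller: 85.2 − 20·log₁₀(25.2/3.4) = 85.2 − 17.40 = 67.80 dB(A).
Σ 10^(L/10) = 1.914e+07 → L_total = 10·log₁₀(1.914e+07) = 72.82 dB(A).

72.8 dB(A)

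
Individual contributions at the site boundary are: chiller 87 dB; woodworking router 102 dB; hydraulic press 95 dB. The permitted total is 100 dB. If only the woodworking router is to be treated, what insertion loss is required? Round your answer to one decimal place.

4.0 dB

Everything except the woodworking router sums to 10^(87/10) + 10^(95/10) = 3.663e+09 in linear terms, 95.64 dB.
The limit corresponds to 10^(100/10) = 1.000e+10; subtracting the fixed part leaves 6.337e+09 for the woodworking router, i.e. 98.02 dB.
So the woodworking router must be reduced from 102 to 98.02 dB: IL = 3.98 dB.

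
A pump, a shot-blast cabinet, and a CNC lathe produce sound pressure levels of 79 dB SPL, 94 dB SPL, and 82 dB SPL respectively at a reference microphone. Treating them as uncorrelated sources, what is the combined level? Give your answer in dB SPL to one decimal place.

94.4 dB SPL

For uncorrelated sources the intensities add, so convert each level to linear form, sum, and take 10·log₁₀ of the total.
Σ 10^(L/10) = 10^(79/10) + 10^(94/10) + 10^(82/10) = 2.750e+09.
L_total = 10·log₁₀(2.750e+09) = 94.39 dB SPL.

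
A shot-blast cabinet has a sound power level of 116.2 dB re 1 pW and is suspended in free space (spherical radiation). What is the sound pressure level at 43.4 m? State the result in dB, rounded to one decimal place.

72.5 dB

Free-field spherical radiation: L_p = L_w − 10·log₁₀(4π·r²), r = 43.4 m.
4π·r² = 2.367e+04 m², 10·log₁₀ of that is 43.742 dB.
L_p = 116.2 − 43.742 = 72.46 dB.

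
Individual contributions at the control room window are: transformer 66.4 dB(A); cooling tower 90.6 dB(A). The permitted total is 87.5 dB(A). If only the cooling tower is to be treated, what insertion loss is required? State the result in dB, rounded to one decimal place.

3.1 dB

Everything except the cooling tower sums to 10^(66.4/10) = 4.365e+06 in linear terms, 66.40 dB(A).
The limit corresponds to 10^(87.5/10) = 5.623e+08; subtracting the fixed part leaves 5.580e+08 for the cooling tower, i.e. 87.47 dB(A).
So the cooling tower must be reduced from 90.6 to 87.47 dB(A): IL = 3.13 dB.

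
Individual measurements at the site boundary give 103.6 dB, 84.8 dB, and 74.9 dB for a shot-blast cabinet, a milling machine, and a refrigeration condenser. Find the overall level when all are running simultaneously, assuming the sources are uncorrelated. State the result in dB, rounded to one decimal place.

Incoherent sources combine by intensity addition: L_total = 10·log₁₀(Σ 10^(L_i/10)).
Σ 10^(L/10) = 10^(103.6/10) + 10^(84.8/10) + 10^(74.9/10) = 2.324e+10.
L_total = 10·log₁₀(2.324e+10) = 103.66 dB.

103.7 dB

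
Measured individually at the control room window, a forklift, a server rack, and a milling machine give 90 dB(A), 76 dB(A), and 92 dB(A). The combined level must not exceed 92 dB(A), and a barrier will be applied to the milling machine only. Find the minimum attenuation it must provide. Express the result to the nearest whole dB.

5 dB

The untreated sources together contribute 10^(90/10) + 10^(76/10) = 1.040e+09, i.e. 90.17 dB(A).
To meet 92 dB(A) overall, the treated milling machine may contribute at most 10^(92/10) − 1.040e+09 = 5.451e+08, i.e. 87.36 dB(A).
So the milling machine must be reduced from 92 to 87.36 dB(A): IL = 4.64 dB.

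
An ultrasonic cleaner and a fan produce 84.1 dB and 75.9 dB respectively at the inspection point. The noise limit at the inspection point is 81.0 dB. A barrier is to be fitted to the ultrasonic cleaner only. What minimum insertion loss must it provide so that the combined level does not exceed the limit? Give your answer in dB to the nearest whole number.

Fixed contribution from the other source: Σ 10^(L/10) = 10^(75.9/10) = 3.890e+07 (75.90 dB).
To meet 81.0 dB overall, the treated ultrasonic cleaner may contribute at most 10^(81.0/10) − 3.890e+07 = 8.699e+07, i.e. 79.39 dB.
Required insertion loss = 84.1 − 79.39 = 4.71 dB.

5 dB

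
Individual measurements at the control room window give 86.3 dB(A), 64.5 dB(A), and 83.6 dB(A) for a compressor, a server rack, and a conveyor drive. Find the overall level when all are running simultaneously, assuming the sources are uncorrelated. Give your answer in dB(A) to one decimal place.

88.2 dB(A)

For uncorrelated sources the intensities add, so convert each level to linear form, sum, and take 10·log₁₀ of the total.
Σ 10^(L/10) = 10^(86.3/10) + 10^(64.5/10) + 10^(83.6/10) = 6.585e+08.
L_total = 10·log₁₀(6.585e+08) = 88.19 dB(A).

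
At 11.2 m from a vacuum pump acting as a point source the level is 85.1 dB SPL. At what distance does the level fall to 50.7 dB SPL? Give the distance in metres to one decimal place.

For a point source L₁ − L₂ = 20·log₁₀(r₂/r₁), so r₂ = r₁·10^((L₁−L₂)/20).
r₂ = 11.2·10^((85.1−50.7)/20) = 11.2·10^(34.4/20) = 587.78 m.

587.8 m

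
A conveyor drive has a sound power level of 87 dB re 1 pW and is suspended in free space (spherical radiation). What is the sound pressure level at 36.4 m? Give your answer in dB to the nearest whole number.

45 dB

The power spreads over a sphere of area 4π·r², so L_p = L_w − 10·log₁₀(4π·r²).
4π·r² = 1.665e+04 m², 10·log₁₀ of that is 42.214 dB.
L_p = 87 − 42.214 = 44.79 dB.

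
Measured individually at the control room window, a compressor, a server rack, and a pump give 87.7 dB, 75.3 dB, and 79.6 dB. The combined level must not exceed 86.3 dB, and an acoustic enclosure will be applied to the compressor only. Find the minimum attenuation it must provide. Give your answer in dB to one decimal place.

Fixed contribution from the other sources: Σ 10^(L/10) = 10^(75.3/10) + 10^(79.6/10) = 1.251e+08 (80.97 dB).
The limit corresponds to 10^(86.3/10) = 4.266e+08; subtracting the fixed part leaves 3.015e+08 for the compressor, i.e. 84.79 dB.
So the compressor must be reduced from 87.7 to 84.79 dB: IL = 2.91 dB.

2.9 dB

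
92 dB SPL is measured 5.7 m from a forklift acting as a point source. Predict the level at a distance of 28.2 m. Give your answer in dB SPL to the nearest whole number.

Point-source attenuation: ΔL = 20·log₁₀(r₂/r₁) = 20·log₁₀(28.2/5.7) = 13.887 dB.
L₂ = 92 − 20·log₁₀(28.2/5.7) = 92 − 13.887 = 78.11 dB SPL.

78 dB SPL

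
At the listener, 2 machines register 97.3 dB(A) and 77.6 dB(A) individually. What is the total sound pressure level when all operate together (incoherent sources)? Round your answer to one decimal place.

97.3 dB(A)

Incoherent sources combine by intensity addition: L_total = 10·log₁₀(Σ 10^(L_i/10)).
Σ 10^(L/10) = 10^(97.3/10) + 10^(77.6/10) = 5.428e+09.
L_total = 10·log₁₀(5.428e+09) = 97.35 dB(A).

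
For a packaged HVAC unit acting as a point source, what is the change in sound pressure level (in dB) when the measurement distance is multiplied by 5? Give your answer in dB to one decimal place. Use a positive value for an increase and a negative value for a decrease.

A point source loses 6 dB per doubling of distance; generally ΔL = −20·log₁₀(r₂/r₁).
ΔL = −20·log₁₀(5) = -13.98 dB.

-14.0 dB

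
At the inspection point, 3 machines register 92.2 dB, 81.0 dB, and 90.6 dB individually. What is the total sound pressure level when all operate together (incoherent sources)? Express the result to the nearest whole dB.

For uncorrelated sources the intensities add, so convert each level to linear form, sum, and take 10·log₁₀ of the total.
Σ 10^(L/10) = 10^(92.2/10) + 10^(81.0/10) + 10^(90.6/10) = 2.934e+09.
L_total = 10·log₁₀(2.934e+09) = 94.67 dB.

95 dB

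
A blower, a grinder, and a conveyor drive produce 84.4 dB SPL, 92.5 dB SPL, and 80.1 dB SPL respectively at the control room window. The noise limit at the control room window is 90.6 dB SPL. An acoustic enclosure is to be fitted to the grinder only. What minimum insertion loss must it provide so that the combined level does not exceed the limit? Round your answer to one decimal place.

3.6 dB

The untreated sources together contribute 10^(84.4/10) + 10^(80.1/10) = 3.778e+08, i.e. 85.77 dB SPL.
To meet 90.6 dB SPL overall, the treated grinder may contribute at most 10^(90.6/10) − 3.778e+08 = 7.704e+08, i.e. 88.87 dB SPL.
So the grinder must be reduced from 92.5 to 88.87 dB SPL: IL = 3.63 dB.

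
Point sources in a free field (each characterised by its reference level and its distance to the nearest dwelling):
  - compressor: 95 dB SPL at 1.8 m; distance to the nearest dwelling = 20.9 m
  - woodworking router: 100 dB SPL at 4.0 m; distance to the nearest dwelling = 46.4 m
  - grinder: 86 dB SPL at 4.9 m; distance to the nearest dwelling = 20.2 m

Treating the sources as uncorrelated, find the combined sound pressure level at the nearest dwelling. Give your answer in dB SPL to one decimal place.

80.8 dB SPL

Apply inverse-square spreading to bring every level to the receiver, then sum 10^(L/10).
compressor: 95 − 20·log₁₀(20.9/1.8) = 95 − 21.30 = 73.70 dB SPL.
woodworking router: 100 − 20·log₁₀(46.4/4.0) = 100 − 21.29 = 78.71 dB SPL.
grinder: 86 − 20·log₁₀(20.2/4.9) = 86 − 12.30 = 73.70 dB SPL.
Σ 10^(L/10) = 1.212e+08 → L_total = 10·log₁₀(1.212e+08) = 80.83 dB SPL.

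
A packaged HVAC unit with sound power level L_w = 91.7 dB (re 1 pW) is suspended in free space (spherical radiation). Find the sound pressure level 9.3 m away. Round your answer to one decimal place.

The power spreads over a sphere of area 4π·r², so L_p = L_w − 10·log₁₀(4π·r²).
4π·r² = 1087 m², 10·log₁₀ of that is 30.362 dB.
L_p = 91.7 − 30.362 = 61.34 dB.

61.3 dB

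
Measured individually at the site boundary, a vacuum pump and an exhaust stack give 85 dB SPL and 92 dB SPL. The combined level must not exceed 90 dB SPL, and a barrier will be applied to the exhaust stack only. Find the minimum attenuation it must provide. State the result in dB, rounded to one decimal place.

3.7 dB

Everything except the exhaust stack sums to 10^(85/10) = 3.162e+08 in linear terms, 85.00 dB SPL.
The limit corresponds to 10^(90/10) = 1.000e+09; subtracting the fixed part leaves 6.838e+08 for the exhaust stack, i.e. 88.35 dB SPL.
Required insertion loss = 92 − 88.35 = 3.65 dB.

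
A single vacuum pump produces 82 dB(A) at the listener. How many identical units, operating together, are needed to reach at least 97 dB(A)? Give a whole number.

The shortfall is 97 − 82 = 15.0 dB, and N units add 10·log₁₀ N, so need 10·log₁₀ N ≥ 15.0.
N ≥ 10^(15.0/10) = 31.623, so N = 32.

32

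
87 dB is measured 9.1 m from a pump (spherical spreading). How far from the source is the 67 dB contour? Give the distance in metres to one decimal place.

For a point source L₁ − L₂ = 20·log₁₀(r₂/r₁), so r₂ = r₁·10^((L₁−L₂)/20).
r₂ = 9.1·10^((87−67)/20) = 9.1·10^(20.0/20) = 91.00 m.

91.0 m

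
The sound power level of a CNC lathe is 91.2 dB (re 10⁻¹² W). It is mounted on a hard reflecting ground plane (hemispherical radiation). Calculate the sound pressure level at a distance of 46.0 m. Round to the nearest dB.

The power spreads over a hemisphere of area 2π·r², so L_p = L_w − 10·log₁₀(2π·r²).
2π·r² = 1.33e+04 m², 10·log₁₀ of that is 41.237 dB.
L_p = 91.2 − 41.237 = 49.96 dB.

50 dB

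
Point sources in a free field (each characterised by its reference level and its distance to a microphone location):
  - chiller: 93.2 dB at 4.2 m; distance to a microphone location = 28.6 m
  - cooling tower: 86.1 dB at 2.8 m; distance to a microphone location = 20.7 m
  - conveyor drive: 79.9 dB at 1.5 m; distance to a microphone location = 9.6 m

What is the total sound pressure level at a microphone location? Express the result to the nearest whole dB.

77 dB

First find each source's level at the receiver (point-source: −20·log₁₀(r/r_ref)), then combine on an intensity basis.
chiller: 93.2 − 20·log₁₀(28.6/4.2) = 93.2 − 16.66 = 76.54 dB.
cooling tower: 86.1 − 20·log₁₀(20.7/2.8) = 86.1 − 17.38 = 68.72 dB.
conveyor drive: 79.9 − 20·log₁₀(9.6/1.5) = 79.9 − 16.12 = 63.78 dB.
Σ 10^(L/10) = 5.490e+07 → L_total = 10·log₁₀(5.490e+07) = 77.40 dB.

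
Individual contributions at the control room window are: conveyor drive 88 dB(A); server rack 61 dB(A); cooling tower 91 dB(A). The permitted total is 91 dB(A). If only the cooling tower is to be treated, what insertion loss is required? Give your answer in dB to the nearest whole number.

3 dB

Fixed contribution from the other sources: Σ 10^(L/10) = 10^(88/10) + 10^(61/10) = 6.322e+08 (88.01 dB(A)).
To meet 91 dB(A) overall, the treated cooling tower may contribute at most 10^(91/10) − 6.322e+08 = 6.267e+08, i.e. 87.97 dB(A).
Required insertion loss = 91 − 87.97 = 3.03 dB.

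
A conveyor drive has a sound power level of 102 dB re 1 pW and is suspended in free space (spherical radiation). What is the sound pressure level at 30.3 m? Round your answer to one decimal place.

61.4 dB

Free-field spherical radiation: L_p = L_w − 10·log₁₀(4π·r²), r = 30.3 m.
4π·r² = 1.154e+04 m², 10·log₁₀ of that is 40.621 dB.
L_p = 102 − 40.621 = 61.38 dB.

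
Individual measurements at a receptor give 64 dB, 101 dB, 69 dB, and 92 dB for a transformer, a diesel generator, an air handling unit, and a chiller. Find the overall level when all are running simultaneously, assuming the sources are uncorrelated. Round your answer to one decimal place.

Incoherent sources combine by intensity addition: L_total = 10·log₁₀(Σ 10^(L_i/10)).
Σ 10^(L/10) = 10^(64/10) + 10^(101/10) + 10^(69/10) + 10^(92/10) = 1.418e+10.
L_total = 10·log₁₀(1.418e+10) = 101.52 dB.

101.5 dB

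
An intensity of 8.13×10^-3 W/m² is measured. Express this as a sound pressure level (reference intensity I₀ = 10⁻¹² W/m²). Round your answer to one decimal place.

99.1 dB

Dividing by I₀ shifts the exponent by 12: I/I₀ = 8.13×10^9.
L = 10·(0.9101 + 9) = 99.10 dB.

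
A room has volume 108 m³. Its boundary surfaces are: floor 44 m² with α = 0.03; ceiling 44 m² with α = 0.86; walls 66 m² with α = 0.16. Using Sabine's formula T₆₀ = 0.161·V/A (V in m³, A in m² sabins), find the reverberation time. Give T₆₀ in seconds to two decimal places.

Summing Sᵢαᵢ: 44·0.03 + 44·0.86 + 66·0.16 = 49.72 m².
T₆₀ = 0.161 × 108 / 49.72 = 0.350 s.

0.35 s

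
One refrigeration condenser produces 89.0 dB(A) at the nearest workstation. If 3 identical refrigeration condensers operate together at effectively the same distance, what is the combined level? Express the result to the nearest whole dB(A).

94 dB(A)

N identical incoherent sources raise the level by 10·log₁₀ N.
L_total = 89.0 + 10·log₁₀(3) = 89.0 + 4.771 = 93.77 dB(A).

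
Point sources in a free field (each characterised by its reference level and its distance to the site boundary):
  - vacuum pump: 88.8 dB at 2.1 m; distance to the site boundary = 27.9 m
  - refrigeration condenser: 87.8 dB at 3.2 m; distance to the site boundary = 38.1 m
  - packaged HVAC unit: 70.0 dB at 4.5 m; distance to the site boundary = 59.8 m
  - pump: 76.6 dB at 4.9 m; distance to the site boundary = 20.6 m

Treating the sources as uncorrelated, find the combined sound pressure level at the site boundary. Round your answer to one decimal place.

Propagate each source to the receiver with L = L_ref − 20·log₁₀(r/r_ref), then add intensities.
vacuum pump: 88.8 − 20·log₁₀(27.9/2.1) = 88.8 − 22.47 = 66.33 dB.
refrigeration condenser: 87.8 − 20·log₁₀(38.1/3.2) = 87.8 − 21.52 = 66.28 dB.
packaged HVAC unit: 70.0 − 20·log₁₀(59.8/4.5) = 70.0 − 22.47 = 47.53 dB.
pump: 76.6 − 20·log₁₀(20.6/4.9) = 76.6 − 12.47 = 64.13 dB.
Σ 10^(L/10) = 1.119e+07 → L_total = 10·log₁₀(1.119e+07) = 70.49 dB.

70.5 dB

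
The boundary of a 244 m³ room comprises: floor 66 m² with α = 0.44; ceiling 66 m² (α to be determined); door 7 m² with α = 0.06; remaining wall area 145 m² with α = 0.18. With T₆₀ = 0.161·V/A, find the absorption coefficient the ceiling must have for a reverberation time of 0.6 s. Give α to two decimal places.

A = 0.161·V/T₆₀ = 0.161·244/0.6 = 65.47 m² sabins.
Absorption from the other surfaces = 66·0.44 + 7·0.06 + 145·0.18 = 55.56 m², so the ceiling must supply 9.91 m² over 66 m².
α = 9.91/66 = 0.150.

0.15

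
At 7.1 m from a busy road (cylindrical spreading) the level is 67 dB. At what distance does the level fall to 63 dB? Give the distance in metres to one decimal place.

The 4.0 dB drop corresponds to a distance ratio of 10^(4.0/10) for a line source.
r₂ = 7.1·10^((67−63)/10) = 7.1·10^(4.0/10) = 17.83 m.

17.8 m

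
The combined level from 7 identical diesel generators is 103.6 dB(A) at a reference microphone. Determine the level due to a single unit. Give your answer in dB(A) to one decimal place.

95.1 dB(A)

For N identical incoherent sources L_total = L₁ + 10·log₁₀ N, so L₁ = 103.6 − 10·log₁₀(7) = 103.6 − 8.451.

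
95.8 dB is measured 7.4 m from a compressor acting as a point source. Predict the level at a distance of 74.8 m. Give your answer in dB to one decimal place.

For a point source, L₂ = L₁ − 20·log₁₀(r₂/r₁).
L₂ = 95.8 − 20·log₁₀(74.8/7.4) = 95.8 − 20.093 = 75.71 dB.

75.7 dB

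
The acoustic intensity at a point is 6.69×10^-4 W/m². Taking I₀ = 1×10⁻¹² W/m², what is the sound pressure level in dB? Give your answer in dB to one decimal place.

88.3 dB

I/I₀ = 6.69×10^-4/10⁻¹² = 6.69×10^8, and L = 10·log₁₀(I/I₀).
L = 10·(0.8254 + 8) = 88.25 dB.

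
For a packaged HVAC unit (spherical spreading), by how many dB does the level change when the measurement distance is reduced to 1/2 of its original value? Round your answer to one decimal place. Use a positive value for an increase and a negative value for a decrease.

+6.0 dB

A point source loses 6 dB per doubling of distance; generally ΔL = −20·log₁₀(r₂/r₁).
ΔL = −20·log₁₀(0.5) = +6.02 dB.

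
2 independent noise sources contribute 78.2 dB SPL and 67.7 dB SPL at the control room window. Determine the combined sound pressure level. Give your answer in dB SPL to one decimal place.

78.6 dB SPL

For uncorrelated sources the intensities add, so convert each level to linear form, sum, and take 10·log₁₀ of the total.
Σ 10^(L/10) = 10^(78.2/10) + 10^(67.7/10) = 7.196e+07.
L_total = 10·log₁₀(7.196e+07) = 78.57 dB SPL.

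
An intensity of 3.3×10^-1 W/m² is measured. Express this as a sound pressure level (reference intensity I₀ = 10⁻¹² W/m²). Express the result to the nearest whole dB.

I/I₀ = 3.3×10^-1/10⁻¹² = 3.3×10^11, and L = 10·log₁₀(I/I₀).
L = 10·(0.5185 + 11) = 115.19 dB.

115 dB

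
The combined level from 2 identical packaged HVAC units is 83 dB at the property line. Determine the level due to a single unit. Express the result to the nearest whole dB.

2 equal contributions raise the level by 10·log₁₀ 2 = 3.010 dB, so each unit alone gives 83 − 3.010.

80 dB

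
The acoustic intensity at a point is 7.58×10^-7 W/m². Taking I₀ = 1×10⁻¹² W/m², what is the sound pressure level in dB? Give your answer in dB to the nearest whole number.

59 dB

Dividing by I₀ shifts the exponent by 12: I/I₀ = 7.58×10^5.
L = 10·(0.8797 + 5) = 58.80 dB.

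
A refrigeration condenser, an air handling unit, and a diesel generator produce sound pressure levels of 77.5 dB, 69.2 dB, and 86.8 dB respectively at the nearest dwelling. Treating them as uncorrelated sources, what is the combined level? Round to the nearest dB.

87 dB

Incoherent sources combine by intensity addition: L_total = 10·log₁₀(Σ 10^(L_i/10)).
Σ 10^(L/10) = 10^(77.5/10) + 10^(69.2/10) + 10^(86.8/10) = 5.432e+08.
L_total = 10·log₁₀(5.432e+08) = 87.35 dB.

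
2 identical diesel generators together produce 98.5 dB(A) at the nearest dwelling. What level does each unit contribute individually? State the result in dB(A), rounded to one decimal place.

2 equal contributions raise the level by 10·log₁₀ 2 = 3.010 dB, so each unit alone gives 98.5 − 3.010.

95.5 dB(A)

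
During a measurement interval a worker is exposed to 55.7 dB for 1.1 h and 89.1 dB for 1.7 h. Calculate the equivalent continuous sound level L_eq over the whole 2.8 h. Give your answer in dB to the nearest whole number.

Weight each interval's intensity by its duration and average over T = 2.8 h:
Σ tᵢ·10^(Lᵢ/10) = 1.1·10^(55.7/10) + 1.7·10^(89.1/10) = 1.382e+09.
L_eq = 10·log₁₀(1.382e+09/2.8) = 86.93 dB.

87 dB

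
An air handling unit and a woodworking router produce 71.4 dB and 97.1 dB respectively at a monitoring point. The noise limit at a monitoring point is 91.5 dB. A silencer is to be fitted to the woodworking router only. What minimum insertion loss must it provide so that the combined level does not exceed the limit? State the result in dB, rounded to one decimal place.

The untreated sources together contribute 10^(71.4/10) = 1.380e+07, i.e. 71.40 dB.
To meet 91.5 dB overall, the treated woodworking router may contribute at most 10^(91.5/10) − 1.380e+07 = 1.399e+09, i.e. 91.46 dB.
So the woodworking router must be reduced from 97.1 to 91.46 dB: IL = 5.64 dB.

5.6 dB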